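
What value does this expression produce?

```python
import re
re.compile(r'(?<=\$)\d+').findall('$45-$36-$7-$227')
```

['45', '36', '7', '227']

The positive lookaround only admits positions where the adjacent text matches; those characters stay outside the span.
Since nothing is captured, `findall` lists the 4 matched substrings directly.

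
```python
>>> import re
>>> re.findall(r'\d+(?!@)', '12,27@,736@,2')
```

['12', '2', '73', '2']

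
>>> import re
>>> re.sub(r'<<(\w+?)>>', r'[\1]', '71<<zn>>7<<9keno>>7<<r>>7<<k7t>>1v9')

'71[zn]7[9keno]7[r]7[k7t]1v9'

The replacement refers to a captured group, so each match is rewritten using its own captured text.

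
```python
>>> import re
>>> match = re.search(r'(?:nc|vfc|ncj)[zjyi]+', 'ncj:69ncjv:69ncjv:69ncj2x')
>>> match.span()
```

(0, 3)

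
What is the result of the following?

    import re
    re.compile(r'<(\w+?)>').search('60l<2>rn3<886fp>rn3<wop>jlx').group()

Unlike `match`, `search` isn't anchored — it looks for the pattern anywhere in the string.
The match spans [3:6] → '<2>'.
Captured: group 1 = '2'.

'<2>'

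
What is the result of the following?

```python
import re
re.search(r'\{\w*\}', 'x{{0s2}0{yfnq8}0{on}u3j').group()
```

'{0s2}'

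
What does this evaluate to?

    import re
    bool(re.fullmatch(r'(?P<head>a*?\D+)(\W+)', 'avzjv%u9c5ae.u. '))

This matches zero or more of a literal 'a' (lazy), then one or more of a non-digit (captured as 'head'); then one or more of a non-word character (captured).
`re.fullmatch` requires the pattern to consume the entire string.
Here the string isn't matched end-to-end, so the call returns None, and `bool(None)` is False.

False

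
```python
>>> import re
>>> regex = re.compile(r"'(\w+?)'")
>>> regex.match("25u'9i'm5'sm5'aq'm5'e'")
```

`re.match` only tries the pattern at the start of the string.
Here the string doesn't start with a match, so the call returns None.

None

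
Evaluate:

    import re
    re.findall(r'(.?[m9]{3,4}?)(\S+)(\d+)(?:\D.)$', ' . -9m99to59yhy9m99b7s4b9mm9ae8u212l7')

[('-9m9', '9to59yhy9m99b7s4b9mm9ae8u21', '2')]

The `?` after the quantifier makes it lazy — it takes as little as possible before letting the rest of the pattern try.
With 3 capturing groups, `findall` returns a 3-tuple per match.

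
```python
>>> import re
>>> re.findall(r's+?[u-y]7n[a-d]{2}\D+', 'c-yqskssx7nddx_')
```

['ssx7nddx_']

With no groups in the pattern, `findall` gives back each whole match — 1 here.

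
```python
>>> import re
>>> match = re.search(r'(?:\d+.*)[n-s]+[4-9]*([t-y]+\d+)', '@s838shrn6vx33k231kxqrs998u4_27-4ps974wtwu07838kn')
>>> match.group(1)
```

The pattern matches one or more of a digit, then zero or more of any character (non-capturing group); then one or more of a character in [n-s], then zero or more of a character in [4-9]; then one or more of a character in [t-y], then one or more of a digit (captured).
`re.search` tries every starting position until one works.
The match spans [2:47] → '838shrn6vx33k231kxqrs998u4_27-4ps974wtwu07838'.
Captured: group 1 = 'wtwu07838'.

'wtwu07838'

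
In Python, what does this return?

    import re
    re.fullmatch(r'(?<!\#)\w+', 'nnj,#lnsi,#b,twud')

None

The negative lookahead/lookbehind blocks any match where the forbidden context is present.
`re.fullmatch` is like wrapping the pattern in `^…$` (in single-line mode).
Here the string isn't matched end-to-end, so the call returns None.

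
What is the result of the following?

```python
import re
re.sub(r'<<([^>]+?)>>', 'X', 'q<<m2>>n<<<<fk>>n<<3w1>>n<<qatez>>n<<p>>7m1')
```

'qXnXnXnXnX7m1'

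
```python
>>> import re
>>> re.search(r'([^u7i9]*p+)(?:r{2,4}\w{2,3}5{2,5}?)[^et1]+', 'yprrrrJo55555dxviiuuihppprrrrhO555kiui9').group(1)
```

'yp'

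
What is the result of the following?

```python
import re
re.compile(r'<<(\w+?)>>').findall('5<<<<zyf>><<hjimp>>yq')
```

['zyf', 'hjimp']

One capturing group, so `findall` returns just the captured substring from each match — 2 in all.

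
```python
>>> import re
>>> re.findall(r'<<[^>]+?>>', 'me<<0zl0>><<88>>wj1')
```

['<<0zl0>>', '<<88>>']

Walking the string: at [2:10] → '<<0zl0>>'; at [10:16] → '<<88>>'.
With no groups in the pattern, `findall` gives back each whole match — 2 here.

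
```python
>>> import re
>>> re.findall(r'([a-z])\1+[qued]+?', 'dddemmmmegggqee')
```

`\1` is not a pattern — it's the concrete string captured by group 1, re-applied verbatim.
Matches: at [0:4] match 'ddde', group 1 = 'd'; at [4:9] match 'mmmme', group 1 = 'm'; at [9:13] match 'gggq', group 1 = 'g'.
One capturing group, so `findall` returns just the captured substring from each match — 3 in all.

['d', 'm', 'g']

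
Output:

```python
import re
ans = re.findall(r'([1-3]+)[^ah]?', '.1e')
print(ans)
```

['1']

This matches one or more of a character in [1-3] (captured); then optionally any character except [ah].
Walking the string: at [1:3] match '1e', group 1 = '1'.
With a single group, `findall` returns only what that group captured — 1 item.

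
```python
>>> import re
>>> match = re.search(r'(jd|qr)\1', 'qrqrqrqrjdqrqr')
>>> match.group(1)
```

'qr'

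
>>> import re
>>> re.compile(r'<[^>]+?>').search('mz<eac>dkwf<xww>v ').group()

'<eac>'

`re.search` tries every starting position until one works.
The match spans [2:7] → '<eac>'.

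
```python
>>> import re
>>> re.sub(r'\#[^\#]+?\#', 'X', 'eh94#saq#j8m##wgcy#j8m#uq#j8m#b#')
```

'eh94Xj8m#Xj8mXj8mX'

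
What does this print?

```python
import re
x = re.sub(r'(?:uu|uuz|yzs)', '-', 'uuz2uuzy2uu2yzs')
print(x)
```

Alternation tries branches left to right and keeps the first one that lets the overall match succeed at that position.
Each match is replaced by '-'.

-z2-zy2-2-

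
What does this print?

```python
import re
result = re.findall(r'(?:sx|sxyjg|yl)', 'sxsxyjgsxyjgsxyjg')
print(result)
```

['sx', 'sx', 'sx', 'sx']

The regex engine tests alternatives in the order written; an earlier branch that matches wins even if a later one would match more.
`findall` yields the raw match text (4 of them) because the pattern has no groups.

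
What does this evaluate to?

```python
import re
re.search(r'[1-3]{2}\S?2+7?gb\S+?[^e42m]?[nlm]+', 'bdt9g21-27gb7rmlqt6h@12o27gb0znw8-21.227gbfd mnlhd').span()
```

(5, 16)

This matches exactly 2 of a character in [1-3], then optionally a non-whitespace character, then one or more of the literal '2'; then optionally the literal '7', then the literal 'gb'; then one or more of a non-whitespace character (lazy), then optionally any character except [e42m], then one or more of one of [nlm].
A `+?`/`*?`/`{m,n}?` starts at its minimum and grows only as far as needed for what follows to match.
Unlike `match`, `search` isn't anchored — it looks for the pattern anywhere in the string.
The match spans [5:16] → '21-27gb7rml'.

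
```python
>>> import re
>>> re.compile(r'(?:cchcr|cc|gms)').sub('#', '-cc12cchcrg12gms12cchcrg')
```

The regex engine tests alternatives in the order written; an earlier branch that matches wins even if a later one would match more.
Matches: at [1:3] → 'cc'; at [5:10] → 'cchcr'; at [13:16] → 'gms'; at [18:23] → 'cchcr'.
Every occurrence is swapped for '#'.

'-#12#g12#12#g'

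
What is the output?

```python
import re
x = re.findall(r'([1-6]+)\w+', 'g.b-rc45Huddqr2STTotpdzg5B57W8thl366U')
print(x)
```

['45']

Pattern: one or more of a character in [1-6] (captured); then one or more of a word character.
Matches: at [6:37] match '45Huddqr2STTotpdzg5B57W8thl366U', group 1 = '45'.
One capturing group, so `findall` returns just the captured substring from the one match — 1 in all.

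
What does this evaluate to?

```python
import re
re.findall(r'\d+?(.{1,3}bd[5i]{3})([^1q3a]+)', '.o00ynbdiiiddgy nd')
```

The pattern matches one or more of a digit (lazy); then 1 to 3 of any character, then the literal 'bd', then exactly 3 of one of [5i] (captured); then one or more of any character except [1q3a] (captured).
A `+?`/`*?`/`{m,n}?` starts at its minimum and grows only as far as needed for what follows to match.
Matches: at [2:18] match '00ynbdiiiddgy nd', groups = ('0ynbdiii', 'ddgy nd').
2 groups means the one result is a tuple of 2 captured strings — 1 here.

[('0ynbdiii', 'ddgy nd')]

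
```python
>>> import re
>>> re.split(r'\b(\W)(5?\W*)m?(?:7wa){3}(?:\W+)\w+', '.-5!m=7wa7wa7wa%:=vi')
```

['.-5!m', '=', '', '']

Because the pattern has a capturing group, `split` also inserts each captured text between the pieces.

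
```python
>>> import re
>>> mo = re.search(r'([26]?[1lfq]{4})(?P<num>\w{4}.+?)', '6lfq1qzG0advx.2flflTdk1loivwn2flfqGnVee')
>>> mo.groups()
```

The match spans [0:10] → '6lfq1qzG0a'.
Captured: group 1 = '6lfq1', group 2 = 'qzG0a'.

('6lfq1', 'qzG0a')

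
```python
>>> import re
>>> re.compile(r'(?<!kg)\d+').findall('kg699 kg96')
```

['99', '6']

The negative lookahead/lookbehind blocks any match where the forbidden context is present.
Walking the string: at [3:5] → '99'; at [9:10] → '6'.
Since nothing is captured, `findall` lists the 2 matched substrings directly.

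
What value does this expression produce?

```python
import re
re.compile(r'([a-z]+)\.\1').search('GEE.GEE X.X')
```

None

A backreference is literal: `\1` must see the identical characters the first group matched.
Here nothing in the string fits, so the call returns None.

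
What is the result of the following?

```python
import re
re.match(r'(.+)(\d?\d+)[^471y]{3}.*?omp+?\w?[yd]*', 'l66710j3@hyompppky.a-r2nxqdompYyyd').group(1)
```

The match spans [0:34] → 'l66710j3@hyompppky.a-r2nxqdompYyyd'.
Captured: group 1 = 'l66710j3@hyompppky.a-r', group 2 = '2'.

'l66710j3@hyompppky.a-r'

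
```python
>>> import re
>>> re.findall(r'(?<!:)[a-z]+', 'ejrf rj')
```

Because the assertion is negative and zero-width, positions next to the forbidden text are skipped.
Since nothing is captured, `findall` lists the 2 matched substrings directly.

['ejrf', 'rj']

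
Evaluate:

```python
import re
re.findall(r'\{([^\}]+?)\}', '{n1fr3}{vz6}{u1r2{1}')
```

['n1fr3', 'vz6', 'u1r2{1']

Scanning left to right: at [0:7] match '{n1fr3}', group 1 = 'n1fr3'; at [7:12] match '{vz6}', group 1 = 'vz6'; at [12:20] match '{u1r2{1}', group 1 = 'u1r2{1'.
With a single group, `findall` returns only what that group captured — 3 items.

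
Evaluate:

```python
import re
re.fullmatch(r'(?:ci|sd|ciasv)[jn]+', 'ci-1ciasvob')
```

None

`re.fullmatch` is like wrapping the pattern in `^…$` (in single-line mode).
Here the string isn't matched end-to-end, so the call returns None.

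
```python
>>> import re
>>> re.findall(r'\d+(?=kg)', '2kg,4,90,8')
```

The positive lookaround only admits positions where the adjacent text matches; those characters stay outside the span.
Since nothing is captured, `findall` lists the 1 matched substring directly.

['2']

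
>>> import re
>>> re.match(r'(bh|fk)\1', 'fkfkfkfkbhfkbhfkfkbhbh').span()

After group 1 captures some text, `\1` only succeeds where that same text appears again.
`re.match` only tries the pattern at the start of the string.
The match spans [0:4] → 'fkfk'.
Captured: group 1 = 'fk'.

(0, 4)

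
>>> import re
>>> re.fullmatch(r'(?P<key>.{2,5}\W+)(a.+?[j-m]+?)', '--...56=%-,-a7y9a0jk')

None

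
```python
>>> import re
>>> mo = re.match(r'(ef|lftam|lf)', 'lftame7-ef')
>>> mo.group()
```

`match` is anchored at position 0; if the pattern doesn't fit there, it returns None.
The match spans [0:5] → 'lftam'.

'lftam'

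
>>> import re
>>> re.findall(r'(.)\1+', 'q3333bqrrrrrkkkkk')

['3', 'r', 'k']

`\1` is not a pattern — it's the concrete string captured by group 1, re-applied verbatim.
Walking the string: at [1:5] match '3333', group 1 = '3'; at [7:12] match 'rrrrr', group 1 = 'r'; at [12:17] match 'kkkkk', group 1 = 'k'.
With a single group, `findall` returns only what that group captured — 3 items.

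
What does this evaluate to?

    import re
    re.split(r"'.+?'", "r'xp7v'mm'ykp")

`split` removes every match and returns the 2 fragments in between.

['r', "mm'ykp"]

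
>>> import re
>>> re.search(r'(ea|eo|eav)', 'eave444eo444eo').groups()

('ea',)

Alternation isn't longest-match — the leftmost alternative that fits at this position is chosen.
`search` walks the string left to right and returns the first match it finds.
The match spans [0:2] → 'ea'.
Captured: group 1 = 'ea'.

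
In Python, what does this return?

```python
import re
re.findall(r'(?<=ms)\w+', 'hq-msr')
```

The positive lookaround only admits positions where the adjacent text matches; those characters stay outside the span.
`findall` yields the raw match text (1 of them) because the pattern has no groups.

['r']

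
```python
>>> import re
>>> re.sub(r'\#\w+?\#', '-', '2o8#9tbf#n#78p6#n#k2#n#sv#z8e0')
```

Every occurrence is swapped for '-'.

'2o8-n-n-n-z8e0'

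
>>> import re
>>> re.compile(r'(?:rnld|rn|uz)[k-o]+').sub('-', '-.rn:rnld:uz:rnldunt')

'-.rn:-d:uz:-dunt'

Matches: at [5:8] → 'rnl'; at [13:16] → 'rnl'.
Every occurrence is swapped for '-'.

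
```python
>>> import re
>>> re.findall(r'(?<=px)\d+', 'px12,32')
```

The lookaround is zero-width — it requires the adjacent text to match without consuming it, so the asserted text isn't part of the match.
Scanning left to right: at [2:4] → '12'.
No capturing groups, so `findall` returns the 1 full match string.

['12']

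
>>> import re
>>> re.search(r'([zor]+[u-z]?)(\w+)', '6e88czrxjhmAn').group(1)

The match spans [5:13] → 'zrxjhmAn'.
Captured: group 1 = 'zrx', group 2 = 'jhmAn'.

'zrx'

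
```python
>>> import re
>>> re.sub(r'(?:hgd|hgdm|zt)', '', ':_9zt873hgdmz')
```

':_9873mz'

The regex engine tests alternatives in the order written; an earlier branch that matches wins even if a later one would match more.
Matches: at [3:5] → 'zt'; at [8:11] → 'hgd'.
Every occurrence is swapped for ''.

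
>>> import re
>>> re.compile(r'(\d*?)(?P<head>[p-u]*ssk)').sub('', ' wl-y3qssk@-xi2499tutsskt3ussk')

This matches zero or more of a digit (lazy) (captured); then zero or more of a character in [p-u], then the literal 'ssk' (captured as 'head').
Matches: at [5:10] → '3qssk'; at [14:24] → '2499tutssk'; at [25:30] → '3ussk'.
Each match is replaced by ''.

' wl-y@-xit'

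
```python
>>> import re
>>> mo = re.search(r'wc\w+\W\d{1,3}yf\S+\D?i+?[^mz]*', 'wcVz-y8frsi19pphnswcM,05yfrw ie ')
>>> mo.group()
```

'wcM,05yfrw ie '

The match spans [18:32] → 'wcM,05yfrw ie '.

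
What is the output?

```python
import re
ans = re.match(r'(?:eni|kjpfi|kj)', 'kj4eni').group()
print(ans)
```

kj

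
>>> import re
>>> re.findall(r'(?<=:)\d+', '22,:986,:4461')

['986', '4461']

The `(?=…)`/`(?<=…)` assertion just peeks at neighbouring text; it doesn't advance the match position.
Matches: at [4:7] → '986'; at [9:13] → '4461'.
No capturing groups, so `findall` returns the 2 full match strings.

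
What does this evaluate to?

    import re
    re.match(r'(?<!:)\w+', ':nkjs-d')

The negative lookahead/lookbehind blocks any match where the forbidden context is present.
With `match`, the pattern is implicitly anchored at the beginning.
Here the pattern fails at index 0, so the call returns None.

None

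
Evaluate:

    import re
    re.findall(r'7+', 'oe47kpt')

['7']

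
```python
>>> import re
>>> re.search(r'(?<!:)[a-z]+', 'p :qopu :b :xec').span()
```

(0, 1)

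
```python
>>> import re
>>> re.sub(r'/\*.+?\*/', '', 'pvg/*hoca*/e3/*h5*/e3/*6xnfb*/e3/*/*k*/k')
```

A non-greedy quantifier consumes as few characters as it can — just enough that the remainder of the pattern still matches from where it stops; whatever follows it matches normally.
Matches: at [3:11] → '/*hoca*/'; at [13:19] → '/*h5*/'; at [21:30] → '/*6xnfb*/'; at [32:39] → '/*/*k*/'.
Every occurrence is swapped for ''.

'pvge3e3e3k'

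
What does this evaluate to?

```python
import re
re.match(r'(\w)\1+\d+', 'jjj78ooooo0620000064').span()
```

`\1` is not a pattern — it's the concrete string captured by group 1, re-applied verbatim.
With `match`, the pattern is implicitly anchored at the beginning.
The match spans [0:5] → 'jjj78'.
Captured: group 1 = 'j'.

(0, 5)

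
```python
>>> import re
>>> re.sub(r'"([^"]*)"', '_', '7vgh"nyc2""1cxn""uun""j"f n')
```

'7vgh____f n'

Every occurrence is swapped for '_'.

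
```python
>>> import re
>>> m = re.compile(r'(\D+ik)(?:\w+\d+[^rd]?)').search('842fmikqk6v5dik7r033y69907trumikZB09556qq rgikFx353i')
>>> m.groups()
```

('fmik',)

This matches one or more of a non-digit, then the literal 'ik' (captured); then one or more of a word character, then one or more of a digit, then optionally any character except [rd] (non-capturing group).
`search` walks the string left to right and returns the first match it finds.
The match spans [3:40] → 'fmikqk6v5dik7r033y69907trumikZB09556q'.
Captured: group 1 = 'fmik'.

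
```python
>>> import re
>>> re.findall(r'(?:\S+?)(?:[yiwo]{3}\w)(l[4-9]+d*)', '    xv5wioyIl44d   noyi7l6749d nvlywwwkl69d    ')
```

['l44d', 'l6749d', 'l69d']

The pattern matches one or more of a non-whitespace character (lazy) (non-capturing group); then exactly 3 of one of [yiwo], then a word character (non-capturing group); then the literal 'l', then one or more of a character in [4-9], then zero or more of a literal 'd' (captured).
Walking the string: at [4:16] match 'xv5wioyIl44d', group 1 = 'l44d'; at [19:30] match 'noyi7l6749d', group 1 = 'l6749d'; at [31:43] match 'nvlywwwkl69d', group 1 = 'l69d'.
`findall` collects group 1 from each match (3 total).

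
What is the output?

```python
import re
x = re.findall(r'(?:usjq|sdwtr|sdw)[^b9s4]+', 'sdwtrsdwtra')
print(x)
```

['sdwtr', 'sdwtra']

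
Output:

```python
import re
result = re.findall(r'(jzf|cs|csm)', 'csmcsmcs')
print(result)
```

`|` is ordered: at each position the engine commits to the first alternative that works.
Scanning left to right: at [0:2] match 'cs', group 1 = 'cs'; at [3:5] match 'cs', group 1 = 'cs'; at [6:8] match 'cs', group 1 = 'cs'.
Because there's exactly one group, `findall` drops the full match and keeps group 1 from each hit.

['cs', 'cs', 'cs']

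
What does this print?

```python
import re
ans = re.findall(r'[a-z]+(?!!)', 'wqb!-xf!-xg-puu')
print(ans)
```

['wq', 'x', 'xg', 'puu']

The negative lookaround is zero-width — it rules out positions where the adjacent text would match, without consuming anything.
With no groups in the pattern, `findall` gives back each whole match — 4 here.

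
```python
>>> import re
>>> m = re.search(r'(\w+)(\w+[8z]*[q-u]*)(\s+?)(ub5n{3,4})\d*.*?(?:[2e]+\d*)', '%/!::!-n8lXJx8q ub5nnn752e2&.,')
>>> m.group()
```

'n8lXJx8q ub5nnn752e2'

Pattern: one or more of a word character (captured); then one or more of a word character, then zero or more of one of [8z], then zero or more of a character in [q-u] (captured); then one or more of whitespace (lazy) (captured); then the literal 'ub5', then 3 to 4 of the literal 'n' (captured); then zero or more of a digit, then zero or more of any character (lazy); then one or more of one of [2e], then zero or more of a digit (non-capturing group).
`search` walks the string left to right and returns the first match it finds.
The match spans [7:27] → 'n8lXJx8q ub5nnn752e2'.
Captured: group 1 = 'n8lXJx8', group 2 = 'q', group 3 = ' ', group 4 = 'ub5nnn'.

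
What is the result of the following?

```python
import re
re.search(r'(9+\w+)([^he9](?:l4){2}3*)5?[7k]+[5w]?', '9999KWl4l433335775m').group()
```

'9999KWl4l433335775'

The pattern matches one or more of a literal '9', then one or more of a word character (captured); then any character except [he9], then the literal 'l4' repeated 2 times, then zero or more of a literal '3' (captured); then optionally a literal '5', then one or more of one of [7k], then optionally one of [5w].
`re.search` tries every starting position until one works.
The match spans [0:18] → '9999KWl4l433335775'.
Captured: group 1 = '9999K', group 2 = 'Wl4l43333'.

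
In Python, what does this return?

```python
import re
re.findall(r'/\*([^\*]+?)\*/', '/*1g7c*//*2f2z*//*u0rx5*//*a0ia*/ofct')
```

['1g7c', '2f2z', 'u0rx5', 'a0ia']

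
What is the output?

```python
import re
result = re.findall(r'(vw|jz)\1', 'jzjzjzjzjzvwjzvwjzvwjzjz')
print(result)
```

After group 1 captures some text, `\1` only succeeds where that same text appears again.
With a single group, `findall` returns only what that group captured — 3 items.

['jz', 'jz', 'jz']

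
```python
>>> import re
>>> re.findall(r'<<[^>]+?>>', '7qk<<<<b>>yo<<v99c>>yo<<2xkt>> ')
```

['<<<<b>>', '<<v99c>>', '<<2xkt>>']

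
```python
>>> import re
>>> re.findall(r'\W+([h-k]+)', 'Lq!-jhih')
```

Pattern: one or more of a non-word character; then one or more of a character in [h-k] (captured).
Walking the string: at [2:8] match '!-jhih', group 1 = 'jhih'.
Because there's exactly one group, `findall` drops the full match and keeps group 1 from the one hit.

['jhih']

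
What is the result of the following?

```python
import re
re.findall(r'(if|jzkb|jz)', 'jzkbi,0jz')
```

['jzkb', 'jz']

Alternation tries branches left to right and keeps the first one that lets the overall match succeed at that position.
Matches: at [0:4] match 'jzkb', group 1 = 'jzkb'; at [7:9] match 'jz', group 1 = 'jz'.
One capturing group, so `findall` returns just the captured substring from each match — 2 in all.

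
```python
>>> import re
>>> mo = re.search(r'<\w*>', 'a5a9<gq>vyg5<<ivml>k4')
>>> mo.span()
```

(4, 8)

The match spans [4:8] → '<gq>'.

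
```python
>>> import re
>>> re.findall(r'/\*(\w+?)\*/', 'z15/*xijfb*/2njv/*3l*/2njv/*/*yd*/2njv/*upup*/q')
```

Walking the string: at [3:12] match '/*xijfb*/', group 1 = 'xijfb'; at [16:22] match '/*3l*/', group 1 = '3l'; at [28:34] match '/*yd*/', group 1 = 'yd'; at [38:46] match '/*upup*/', group 1 = 'upup'.
One capturing group, so `findall` returns just the captured substring from each match — 4 in all.

['xijfb', '3l', 'yd', 'upup']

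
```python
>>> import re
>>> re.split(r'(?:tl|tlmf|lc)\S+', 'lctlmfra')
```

['', '']

Splitting on the pattern gives 2 pieces.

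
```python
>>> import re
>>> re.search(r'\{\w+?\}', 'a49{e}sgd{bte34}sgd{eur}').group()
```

'{e}'

`re.search` scans for the first position where the pattern succeeds.
The match spans [3:6] → '{e}'.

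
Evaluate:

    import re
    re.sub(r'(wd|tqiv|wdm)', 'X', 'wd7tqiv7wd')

Each match is replaced by 'X'.

'X7X7X'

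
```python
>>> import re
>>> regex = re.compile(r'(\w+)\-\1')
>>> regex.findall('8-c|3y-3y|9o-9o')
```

['3y', '9o']

`\1` is not a pattern — it's the concrete string captured by group 1, re-applied verbatim.
Matches: at [4:9] match '3y-3y', group 1 = '3y'; at [10:15] match '9o-9o', group 1 = '9o'.
With a single group, `findall` returns only what that group captured — 2 items.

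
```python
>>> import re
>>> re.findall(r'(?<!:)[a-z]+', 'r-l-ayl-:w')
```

['r', 'l', 'ayl']

The negative lookahead/lookbehind blocks any match where the forbidden context is present.
Walking the string: at [0:1] → 'r'; at [2:3] → 'l'; at [4:7] → 'ayl'.
No capturing groups, so `findall` returns the 3 full match strings.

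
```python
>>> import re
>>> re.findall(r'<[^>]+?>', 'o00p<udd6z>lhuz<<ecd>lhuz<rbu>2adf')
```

['<udd6z>', '<<ecd>', '<rbu>']

Walking the string: at [4:11] → '<udd6z>'; at [15:21] → '<<ecd>'; at [25:30] → '<rbu>'.
`findall` yields the raw match text (3 of them) because the pattern has no groups.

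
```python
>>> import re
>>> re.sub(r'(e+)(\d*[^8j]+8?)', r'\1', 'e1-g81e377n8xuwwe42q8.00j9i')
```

'e1exuwwe.00j9i'

The pattern matches one or more of a literal 'e' (captured); then zero or more of a digit, then one or more of any character except [8j], then optionally the literal '8' (captured).
Matches: at [0:5] → 'e1-g8'; at [6:12] → 'e377n8'; at [16:21] → 'e42q8'.
The replacement refers to a captured group, so each match is rewritten using its own captured text.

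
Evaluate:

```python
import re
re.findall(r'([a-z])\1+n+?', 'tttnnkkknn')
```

['t', 'k']

After group 1 captures some text, `\1` only succeeds where that same text appears again.
Because there's exactly one group, `findall` drops the full match and keeps group 1 from each hit.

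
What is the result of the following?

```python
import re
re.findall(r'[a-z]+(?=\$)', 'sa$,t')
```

The positive lookaround only admits positions where the adjacent text matches; those characters stay outside the span.
`findall` yields the raw match text (1 of them) because the pattern has no groups.

['sa']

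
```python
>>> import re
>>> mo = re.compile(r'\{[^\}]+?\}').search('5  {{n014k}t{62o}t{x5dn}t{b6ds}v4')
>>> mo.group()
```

'{{n014k}'

`re.search` tries every starting position until one works.
The match spans [3:11] → '{{n014k}'.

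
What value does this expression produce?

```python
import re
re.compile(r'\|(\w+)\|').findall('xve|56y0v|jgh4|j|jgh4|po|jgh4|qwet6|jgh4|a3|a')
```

['56y0v', 'j', 'po', 'qwet6', 'a3']

Walking the string: at [3:10] match '|56y0v|', group 1 = '56y0v'; at [14:17] match '|j|', group 1 = 'j'; at [21:25] match '|po|', group 1 = 'po'; at [29:36] match '|qwet6|', group 1 = 'qwet6'; at [40:44] match '|a3|', group 1 = 'a3'.
`findall` collects group 1 from each match (5 total).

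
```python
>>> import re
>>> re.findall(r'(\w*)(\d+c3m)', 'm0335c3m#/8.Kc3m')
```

[('m033', '5c3m')]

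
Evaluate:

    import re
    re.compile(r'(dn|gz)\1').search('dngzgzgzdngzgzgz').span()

`\1` has to match the exact text group 1 already captured.
`re.search` tries every starting position until one works.
The match spans [2:6] → 'gzgz'.
Captured: group 1 = 'gz'.

(2, 6)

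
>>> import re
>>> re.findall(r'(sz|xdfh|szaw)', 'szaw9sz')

['sz', 'sz']

Branches in `(...|...)` are attempted left-to-right; the first branch that allows the whole pattern to succeed is taken.
Walking the string: at [0:2] match 'sz', group 1 = 'sz'; at [5:7] match 'sz', group 1 = 'sz'.
`findall` collects group 1 from each match (2 total).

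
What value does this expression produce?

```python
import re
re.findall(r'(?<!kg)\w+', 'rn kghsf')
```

['rn', 'kghsf']

`(?!…)`/`(?<!…)` only lets a position through if the neighbouring text does NOT match; no characters are consumed.
Scanning left to right: at [0:2] → 'rn'; at [3:8] → 'kghsf'.
No capturing groups, so `findall` returns the 2 full match strings.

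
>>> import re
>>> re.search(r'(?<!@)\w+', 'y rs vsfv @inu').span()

The negative lookahead/lookbehind blocks any match where the forbidden context is present.
The match spans [0:1] → 'y'.

(0, 1)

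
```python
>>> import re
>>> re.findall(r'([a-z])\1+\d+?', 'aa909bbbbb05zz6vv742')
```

A backreference is literal: `\1` must see the identical characters the first group matched.
One capturing group, so `findall` returns just the captured substring from each match — 4 in all.

['a', 'b', 'z', 'v']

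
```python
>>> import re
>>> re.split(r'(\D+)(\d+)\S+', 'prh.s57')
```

['', 'prh.s', '5', '']

Pattern: one or more of a non-digit (captured); then one or more of a digit (captured); then one or more of a non-whitespace character.
Matches to split on: at [0:7] → 'prh.s57'.
The group in the pattern means `split` returns the separators' captures alongside the pieces.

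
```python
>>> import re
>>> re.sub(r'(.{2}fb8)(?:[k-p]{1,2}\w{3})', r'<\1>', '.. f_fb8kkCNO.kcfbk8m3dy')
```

'.. <f_fb8>.kcfbk8m3dy'

The pattern matches exactly 2 of any character, then the literal 'fb8' (captured); then 1 to 2 of a character in [k-p], then exactly 3 of a word character (non-capturing group).
Matches: at [3:13] → 'f_fb8kkCNO'.
The replacement refers to a captured group, so each match is rewritten using its own captured text.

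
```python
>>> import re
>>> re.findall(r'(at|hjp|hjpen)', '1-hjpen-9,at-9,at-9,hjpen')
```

['hjp', 'at', 'at', 'hjp']

`|` is ordered: at each position the engine commits to the first alternative that works.
`findall` collects group 1 from each match (4 total).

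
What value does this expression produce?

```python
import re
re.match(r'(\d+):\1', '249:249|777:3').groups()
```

A backreference is literal: `\1` must see the identical characters the first group matched.
`re.match` won't scan ahead — the pattern has to work from the very first character.
The match spans [0:7] → '249:249'.
Captured: group 1 = '249'.

('249',)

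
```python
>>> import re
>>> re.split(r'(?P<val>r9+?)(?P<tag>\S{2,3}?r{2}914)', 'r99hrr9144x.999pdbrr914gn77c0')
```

This matches the literal 'r', then one or more of a literal '9' (lazy) (captured as 'val'); then 2 to 3 of a non-whitespace character (lazy), then exactly 2 of a literal 'r', then the literal '914' (captured as 'tag').
Matches to split on: at [0:9] → 'r99hrr914'.
`re.split` interleaves the captured-group text with the surrounding fragments.

['', 'r9', '9hrr914', '4x.999pdbrr914gn77c0']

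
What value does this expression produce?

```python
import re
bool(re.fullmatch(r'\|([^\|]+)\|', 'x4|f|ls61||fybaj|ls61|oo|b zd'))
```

For `fullmatch`, every character of the input must be accounted for by the pattern.
Here there's no way to consume every character, so the call returns None, and `bool(None)` is False.

False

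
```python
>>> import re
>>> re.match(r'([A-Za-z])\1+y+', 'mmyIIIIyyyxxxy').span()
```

(0, 3)

`match` is anchored at position 0; if the pattern doesn't fit there, it returns None.
The match spans [0:3] → 'mmy'.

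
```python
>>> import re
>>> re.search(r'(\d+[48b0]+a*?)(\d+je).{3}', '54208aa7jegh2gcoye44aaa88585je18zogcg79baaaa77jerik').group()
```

The pattern matches one or more of a digit, then one or more of one of [48b0], then zero or more of a literal 'a' (lazy) (captured); then one or more of a digit, then the literal 'je' (captured); then exactly 3 of any character.
Unlike `match`, `search` isn't anchored — it looks for the pattern anywhere in the string.
The match spans [0:13] → '54208aa7jegh2'.
Captured: group 1 = '54208aa', group 2 = '7je'.

'54208aa7jegh2'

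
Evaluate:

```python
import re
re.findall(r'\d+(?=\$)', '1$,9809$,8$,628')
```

The `(?=…)`/`(?<=…)` assertion just peeks at neighbouring text; it doesn't advance the match position.
`findall` yields the raw match text (3 of them) because the pattern has no groups.

['1', '9809', '8']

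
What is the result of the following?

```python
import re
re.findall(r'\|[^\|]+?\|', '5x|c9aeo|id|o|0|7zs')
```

['|c9aeo|', '|o|']

Scanning left to right: at [2:9] → '|c9aeo|'; at [11:14] → '|o|'.
`findall` yields the raw match text (2 of them) because the pattern has no groups.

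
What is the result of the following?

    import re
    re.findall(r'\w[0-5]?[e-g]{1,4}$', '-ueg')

Pattern: a word character; then optionally a character in [0-5], then 1 to 4 of a character in [e-g]; then anchored at the end.
With no groups in the pattern, `findall` gives back each whole match — 1 here.

['ueg']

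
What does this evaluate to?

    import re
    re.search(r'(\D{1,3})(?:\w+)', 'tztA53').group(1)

'tzt'

The match spans [0:6] → 'tztA53'.
Captured: group 1 = 'tzt'.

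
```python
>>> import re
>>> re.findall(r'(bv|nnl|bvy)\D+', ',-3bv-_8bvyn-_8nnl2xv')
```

Branches in `(...|...)` are attempted left-to-right; the first branch that allows the whole pattern to succeed is taken.
Matches: at [3:7] match 'bv-_', group 1 = 'bv'; at [8:14] match 'bvyn-_', group 1 = 'bv'.
`findall` collects group 1 from each match (2 total).

['bv', 'bv']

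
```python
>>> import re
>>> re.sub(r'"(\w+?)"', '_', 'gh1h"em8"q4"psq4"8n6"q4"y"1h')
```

Matches: at [4:9] → '"em8"'; at [11:17] → '"psq4"'; at [20:24] → '"q4"'.
Every occurrence is swapped for '_'.

'gh1h_q4_8n6_y"1h'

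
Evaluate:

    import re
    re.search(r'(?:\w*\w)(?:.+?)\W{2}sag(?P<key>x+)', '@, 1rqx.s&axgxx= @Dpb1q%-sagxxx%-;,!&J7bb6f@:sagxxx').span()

Pattern: zero or more of a word character, then a word character (non-capturing group); then one or more of any character (lazy) (non-capturing group); then exactly 2 of a non-word character, then the literal 'sag'; then one or more of a literal 'x' (captured as 'key').
A `+?`/`*?`/`{m,n}?` starts at its minimum and grows only as far as needed for what follows to match.
`search` walks the string left to right and returns the first match it finds.
The match spans [3:31] → '1rqx.s&axgxx= @Dpb1q%-sagxxx'.
Captured: group 1 = 'xxx'.

(3, 31)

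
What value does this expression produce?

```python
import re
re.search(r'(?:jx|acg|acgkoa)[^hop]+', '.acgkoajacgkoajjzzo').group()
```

'acgk'

Alternation tries branches left to right and keeps the first one that lets the overall match succeed at that position.
`re.search` tries every starting position until one works.
The match spans [1:5] → 'acgk'.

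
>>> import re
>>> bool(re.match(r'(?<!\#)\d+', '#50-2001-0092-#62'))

False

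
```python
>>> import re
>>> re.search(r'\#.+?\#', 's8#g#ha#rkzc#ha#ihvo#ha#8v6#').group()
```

A `+?`/`*?`/`{m,n}?` starts at its minimum and grows only as far as needed for what follows to match.
`re.search` scans for the first position where the pattern succeeds.
The match spans [2:5] → '#g#'.

'#g#'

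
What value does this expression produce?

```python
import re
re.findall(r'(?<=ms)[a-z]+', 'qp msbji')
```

['bji']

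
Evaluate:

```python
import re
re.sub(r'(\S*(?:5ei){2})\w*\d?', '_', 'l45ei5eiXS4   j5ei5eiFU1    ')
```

`sub` substitutes '_' at each match site.

'_   _    '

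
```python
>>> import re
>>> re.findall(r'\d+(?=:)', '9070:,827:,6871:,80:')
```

The lookaround is zero-width — it requires the adjacent text to match without consuming it, so the asserted text isn't part of the match.
Walking the string: at [0:4] → '9070'; at [6:9] → '827'; at [11:15] → '6871'; at [17:19] → '80'.
With no groups in the pattern, `findall` gives back each whole match — 4 here.

['9070', '827', '6871', '80']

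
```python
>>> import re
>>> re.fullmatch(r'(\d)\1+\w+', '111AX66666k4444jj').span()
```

(0, 17)

`\1` has to match the exact text group 1 already captured.
For `fullmatch`, every character of the input must be accounted for by the pattern.
The match spans [0:17] → '111AX66666k4444jj'.
Captured: group 1 = '1'.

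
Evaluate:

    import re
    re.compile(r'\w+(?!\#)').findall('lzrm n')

The negative lookaround is zero-width — it rules out positions where the adjacent text would match, without consuming anything.
Matches: at [0:4] → 'lzrm'; at [5:6] → 'n'.
With no groups in the pattern, `findall` gives back each whole match — 2 here.

['lzrm', 'n']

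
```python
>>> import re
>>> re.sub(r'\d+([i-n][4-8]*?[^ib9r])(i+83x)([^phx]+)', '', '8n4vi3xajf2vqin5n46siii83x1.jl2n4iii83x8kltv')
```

'8n4vi3xajf2vqinx8kltv'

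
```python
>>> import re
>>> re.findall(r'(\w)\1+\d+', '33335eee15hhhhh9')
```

After group 1 captures some text, `\1` only succeeds where that same text appears again.
One capturing group, so `findall` returns just the captured substring from each match — 3 in all.

['3', 'e', 'h']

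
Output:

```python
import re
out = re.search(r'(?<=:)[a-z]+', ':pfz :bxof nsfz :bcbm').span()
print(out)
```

(1, 4)

Because the assertion is zero-width, the text it checks is not consumed and won't appear in the result.
`search` walks the string left to right and returns the first match it finds.
The match spans [1:4] → 'pfz'.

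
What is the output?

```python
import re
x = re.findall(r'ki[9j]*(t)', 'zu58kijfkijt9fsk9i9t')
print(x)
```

['t']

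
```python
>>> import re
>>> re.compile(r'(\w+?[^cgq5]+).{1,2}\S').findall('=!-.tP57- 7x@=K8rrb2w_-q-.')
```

['tP', '7x@=K8rrb2w_-']

This matches one or more of a word character (lazy), then one or more of any character except [cgq5] (captured); then 1 to 2 of any character, then a non-whitespace character.
With a single group, `findall` returns only what that group captured — 2 items.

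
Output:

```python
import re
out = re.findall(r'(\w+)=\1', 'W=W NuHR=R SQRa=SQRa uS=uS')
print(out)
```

`\1` is not a pattern — it's the concrete string captured by group 1, re-applied verbatim.
Scanning left to right: at [0:3] match 'W=W', group 1 = 'W'; at [7:10] match 'R=R', group 1 = 'R'; at [11:20] match 'SQRa=SQRa', group 1 = 'SQRa'; at [21:26] match 'uS=uS', group 1 = 'uS'.
With a single group, `findall` returns only what that group captured — 4 items.

['W', 'R', 'SQRa', 'uS']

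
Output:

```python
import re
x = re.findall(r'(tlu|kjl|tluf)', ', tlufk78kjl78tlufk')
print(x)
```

['tlu', 'kjl', 'tlu']

Branches in `(...|...)` are attempted left-to-right; the first branch that allows the whole pattern to succeed is taken.
Walking the string: at [2:5] match 'tlu', group 1 = 'tlu'; at [9:12] match 'kjl', group 1 = 'kjl'; at [14:17] match 'tlu', group 1 = 'tlu'.
Because there's exactly one group, `findall` drops the full match and keeps group 1 from each hit.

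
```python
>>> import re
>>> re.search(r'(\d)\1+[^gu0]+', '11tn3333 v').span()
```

(0, 10)

A backreference is literal: `\1` must see the identical characters the first group matched.
The match spans [0:10] → '11tn3333 v'.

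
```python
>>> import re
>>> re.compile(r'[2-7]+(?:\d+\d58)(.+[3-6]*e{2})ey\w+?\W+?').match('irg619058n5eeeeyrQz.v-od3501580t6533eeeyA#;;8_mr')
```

This matches one or more of a character in [2-7]; then one or more of a digit, then a digit, then the literal '58' (non-capturing group); then one or more of any character, then zero or more of a character in [3-6], then exactly 2 of the literal 'e' (captured); then the literal 'ey', then one or more of a word character (lazy), then one or more of a non-word character (lazy).
`match` is anchored at position 0; if the pattern doesn't fit there, it returns None.
Here position 0 doesn't satisfy it, so the call returns None.

None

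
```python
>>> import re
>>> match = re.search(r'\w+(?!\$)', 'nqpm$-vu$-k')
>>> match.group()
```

'nqp'

Because the assertion is negative and zero-width, positions next to the forbidden text are skipped.
`re.search` scans for the first position where the pattern succeeds.
The match spans [0:3] → 'nqp'.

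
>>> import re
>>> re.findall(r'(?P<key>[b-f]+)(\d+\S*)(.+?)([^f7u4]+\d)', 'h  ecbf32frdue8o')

[('ecbf', '32frd', 'u', 'e8')]

Pattern: one or more of a character in [b-f] (captured as 'key'); then one or more of a digit, then zero or more of a non-whitespace character (captured); then one or more of any character (lazy) (captured); then one or more of any character except [f7u4], then a digit (captured).
Scanning left to right: at [3:15] match 'ecbf32frdue8', groups = ('ecbf', '32frd', 'u', 'e8').
Multiple groups make `findall` return tuples — one 4-tuple for the one match.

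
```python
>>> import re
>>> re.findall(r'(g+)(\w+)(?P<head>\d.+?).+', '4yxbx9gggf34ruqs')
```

This matches one or more of a literal 'g' (captured); then one or more of a word character (captured); then a digit, then one or more of any character (lazy) (captured as 'head'); then one or more of any character.
Matches: at [6:16] match 'gggf34ruqs', groups = ('ggg', 'f3', '4r').
Multiple groups make `findall` return tuples — one 3-tuple for the one match.

[('ggg', 'f3', '4r')]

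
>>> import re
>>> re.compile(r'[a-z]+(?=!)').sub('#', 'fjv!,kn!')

The lookaround is zero-width — it requires the adjacent text to match without consuming it, so the asserted text isn't part of the match.
Matches: at [0:3] → 'fjv'; at [5:7] → 'kn'.
Every occurrence is swapped for '#'.

'#!,#!'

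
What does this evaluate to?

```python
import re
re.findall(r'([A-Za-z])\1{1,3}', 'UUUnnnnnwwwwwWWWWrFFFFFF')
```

['U', 'n', 'w', 'W', 'F', 'F']

`\1` is not a pattern — it's the concrete string captured by group 1, re-applied verbatim.
Scanning left to right: at [0:3] match 'UUU', group 1 = 'U'; at [3:7] match 'nnnn', group 1 = 'n'; at [8:12] match 'wwww', group 1 = 'w'; at [13:17] match 'WWWW', group 1 = 'W'; at [18:22] match 'FFFF', group 1 = 'F'; ….
`findall` collects group 1 from each match (6 total).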